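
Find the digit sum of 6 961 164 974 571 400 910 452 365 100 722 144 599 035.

6+9+6+1+1+6+4+9+7+4+5+7+1+4+0+0+9+1+0+4+5+2+3+6+5+1+0+0+7+2+2+1+4+4+5+9+9+0+3+5 = 157

157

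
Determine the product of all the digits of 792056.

7×9×2×0×5×6 = 0

0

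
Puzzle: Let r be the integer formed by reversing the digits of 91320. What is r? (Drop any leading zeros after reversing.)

2319

Reversing 91320 gives 2319.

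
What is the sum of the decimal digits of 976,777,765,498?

82

9+7+6+7+7+7+7+6+5+4+9+8 = 82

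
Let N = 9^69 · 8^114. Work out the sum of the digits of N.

9^69 · 8^114 = 6237228697249605005315658656160033848134872857644816147809666985659911334098751938416131833521013297562922149724725089308556961500487378467247305236508991920769394016256
Sum of its 169 digits: 774.

774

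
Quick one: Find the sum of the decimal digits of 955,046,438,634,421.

64

9+5+5+0+4+6+4+3+8+6+3+4+4+2+1 = 64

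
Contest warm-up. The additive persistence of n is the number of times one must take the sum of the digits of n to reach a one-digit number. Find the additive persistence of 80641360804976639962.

80641360804976639962 → 97 → 16 → 7 (3 steps)

3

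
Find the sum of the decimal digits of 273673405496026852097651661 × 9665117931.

171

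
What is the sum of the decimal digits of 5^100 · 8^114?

5^100 · 8^114 = 70673882591135373183331900029716740633099355875024758324864248051704791040000000000000000000000000000000000000000000000000000000000000000000000000000000000000000000000000000
Sum of its 173 digits: 310.

310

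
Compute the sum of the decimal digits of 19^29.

145

19^29 = 12129821994589221844500501021364910179
Sum of its 38 digits: 145.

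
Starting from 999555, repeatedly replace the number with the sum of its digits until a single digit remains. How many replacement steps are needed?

999555 → 42 → 6 (2 steps)

2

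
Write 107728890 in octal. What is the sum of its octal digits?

45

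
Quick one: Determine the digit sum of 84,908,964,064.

58

8+4+9+0+8+9+6+4+0+6+4 = 58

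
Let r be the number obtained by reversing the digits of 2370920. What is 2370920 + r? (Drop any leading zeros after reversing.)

2661652

Reverse of 2370920 is 290732.
2370920 + 290732 = 2661652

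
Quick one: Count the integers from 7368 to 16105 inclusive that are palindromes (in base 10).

87

The integers in [7368, 16105] that are palindromes (in base 10): 7447, 7557, 7667, 7777, 7887, 7997, …, 15951, 16061.
87 qualify.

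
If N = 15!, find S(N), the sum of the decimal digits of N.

45

15! = 1307674368000
Sum of its 13 digits: 45.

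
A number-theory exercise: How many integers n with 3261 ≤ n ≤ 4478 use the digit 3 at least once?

The integers in [3261, 4478] that use the digit 3 at least once: 3261, 3262, 3263, 3264, 3265, 3266, …, 4463, 4473.
913 qualify.

913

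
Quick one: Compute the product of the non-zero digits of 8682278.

86016

8×6×8×2×2×7×8 = 86016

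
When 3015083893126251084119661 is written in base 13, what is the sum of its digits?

117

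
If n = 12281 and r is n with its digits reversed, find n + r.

30502

Reverse of 12281 is 18221.
12281 + 18221 = 30502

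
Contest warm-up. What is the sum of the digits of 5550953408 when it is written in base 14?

5550953408 in base 14 is 3A931C2C0.
Digit sum: 3+10+9+3+1+12+2+12+0 = 52.

52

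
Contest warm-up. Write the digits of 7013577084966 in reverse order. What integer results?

6694807753107

Reversing 7013577084966 gives 6694807753107.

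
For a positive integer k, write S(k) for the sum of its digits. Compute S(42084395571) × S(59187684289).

S(42084395571) = 4+2+0+8+4+3+9+5+5+7+1 = 48.
S(59187684289) = 5+9+1+8+7+6+8+4+2+8+9 = 67.
48 · 67 = 3216.

3216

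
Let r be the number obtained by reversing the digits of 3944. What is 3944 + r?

Reverse of 3944 is 4493.
3944 + 4493 = 8437

8437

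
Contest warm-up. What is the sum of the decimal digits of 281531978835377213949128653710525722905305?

183

2+8+1+5+3+1+9+7+8+8+3+5+3+7+7+2+1+3+9+4+9+1+2+8+6+5+3+7+1+0+5+2+5+7+2+2+9+0+5+3+0+5 = 183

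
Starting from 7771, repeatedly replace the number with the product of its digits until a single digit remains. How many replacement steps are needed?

7771 → 343 → 36 → 18 → 8 (4 steps)

4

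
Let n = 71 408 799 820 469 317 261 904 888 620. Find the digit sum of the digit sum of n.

13

First digit sum: 139.
1+3+9 = 13.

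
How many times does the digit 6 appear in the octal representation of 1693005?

1

1693005 in base 8 is 6352515.
The digit 6 appears 1 time.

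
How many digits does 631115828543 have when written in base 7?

14

631115828543 in base 7 is 63411432013214, which has 14 digits.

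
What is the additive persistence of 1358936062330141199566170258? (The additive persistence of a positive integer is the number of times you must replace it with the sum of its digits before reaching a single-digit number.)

2

1358936062330141199566170258 → 114 → 6 (2 steps)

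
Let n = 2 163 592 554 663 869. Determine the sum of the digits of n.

80

2+1+6+3+5+9+2+5+5+4+6+6+3+8+6+9 = 80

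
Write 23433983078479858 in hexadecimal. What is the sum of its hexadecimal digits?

73

23433983078479858 in base 16 is 5341155D10B7F2.
Digit sum: 5+3+4+1+1+5+5+13+1+0+11+7+15+2 = 73.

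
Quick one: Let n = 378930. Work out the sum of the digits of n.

30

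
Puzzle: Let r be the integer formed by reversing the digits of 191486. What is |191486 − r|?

492705

Reverse of 191486 is 684191.
|191486 − 684191| = 492705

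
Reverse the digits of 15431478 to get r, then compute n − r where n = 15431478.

-71981973

Reverse of 15431478 is 87413451.
15431478 − 87413451 = -71981973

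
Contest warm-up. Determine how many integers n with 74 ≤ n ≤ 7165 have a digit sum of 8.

156

The integers in [74, 7165] that have a digit sum of 8: 80, 107, 116, 125, 134, 143, …, 7010, 7100.
156 qualify.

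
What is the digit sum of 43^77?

616

43^77 = 598509543241571744239434923115569462585953356988631644364188195894509618115188186445857971135644778870960229106619298181479643
Sum of its 126 digits: 616.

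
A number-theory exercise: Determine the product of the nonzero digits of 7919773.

83349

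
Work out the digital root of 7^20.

4

The digital root of n equals n mod 9 (or 9 when 9 | n), so we need 7^20 mod 9.
7^20 ≡ 4 (mod 9), so the digital root is 4.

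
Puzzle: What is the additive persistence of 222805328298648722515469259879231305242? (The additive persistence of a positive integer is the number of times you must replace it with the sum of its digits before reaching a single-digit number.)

3

222805328298648722515469259879231305242 → 172 → 10 → 1 (3 steps)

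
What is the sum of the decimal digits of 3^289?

630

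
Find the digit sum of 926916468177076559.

9+2+6+9+1+6+4+6+8+1+7+7+0+7+6+5+5+9 = 98

98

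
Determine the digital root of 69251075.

8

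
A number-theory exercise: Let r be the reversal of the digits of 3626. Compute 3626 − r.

Reverse of 3626 is 6263.
3626 − 6263 = -2637

-2637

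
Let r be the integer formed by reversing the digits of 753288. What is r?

882357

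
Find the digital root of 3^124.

9

The digital root of n equals n mod 9 (or 9 when 9 | n), so we need 3^124 mod 9.
3^124 ≡ 0 (mod 9), so the digital root is 9.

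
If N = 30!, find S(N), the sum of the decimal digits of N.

117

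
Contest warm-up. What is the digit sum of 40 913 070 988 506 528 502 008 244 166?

113

4+0+9+1+3+0+7+0+9+8+8+5+0+6+5+2+8+5+0+2+0+0+8+2+4+4+1+6+6 = 113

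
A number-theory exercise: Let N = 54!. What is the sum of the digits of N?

54! = 230843697339241380472092742683027581083278564571807941132288000000000000
Sum of its 72 digits: 261.

261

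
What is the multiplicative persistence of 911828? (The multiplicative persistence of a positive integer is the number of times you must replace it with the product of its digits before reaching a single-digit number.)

3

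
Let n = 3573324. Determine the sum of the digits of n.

3+5+7+3+3+2+4 = 27

27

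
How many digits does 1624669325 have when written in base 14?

9

1624669325 in base 14 is 115AB692D, which has 9 digits.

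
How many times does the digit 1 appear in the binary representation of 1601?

1601 in base 2 is 11001000001.
The digit 1 appears 4 times.

4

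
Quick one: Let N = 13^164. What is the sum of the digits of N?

835

13^164 = 486082267741725686461465072367119801511462184354442617737871858732262474061213473291414191485583808473845624851371982707918018983381062939958751597905920603096765580665918344056082961
Sum of its 183 digits: 835.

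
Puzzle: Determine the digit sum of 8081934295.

8+0+8+1+9+3+4+2+9+5 = 49

49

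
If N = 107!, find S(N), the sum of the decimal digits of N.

594

107! = 12265202031961379393517517010387338887131568154382945052653251412013535324922144249034658613287059061933743916719318560380966506520420000368175349760000000000000000000000000
Sum of its 173 digits: 594.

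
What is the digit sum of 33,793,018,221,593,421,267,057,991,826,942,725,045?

3+3+7+9+3+0+1+8+2+2+1+5+9+3+4+2+1+2+6+7+0+5+7+9+9+1+8+2+6+9+4+2+7+2+5+0+4+5 = 163

163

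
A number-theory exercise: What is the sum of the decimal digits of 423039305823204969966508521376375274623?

4+2+3+0+3+9+3+0+5+8+2+3+2+0+4+9+6+9+9+6+6+5+0+8+5+2+1+3+7+6+3+7+5+2+7+4+6+2+3 = 169

169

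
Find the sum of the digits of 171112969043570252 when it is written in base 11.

92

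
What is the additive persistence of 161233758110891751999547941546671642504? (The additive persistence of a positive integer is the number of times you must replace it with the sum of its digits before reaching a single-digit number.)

161233758110891751999547941546671642504 → 176 → 14 → 5 (3 steps)

3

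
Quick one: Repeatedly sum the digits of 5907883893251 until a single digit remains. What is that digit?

5+9+0+7+8+8+3+8+9+3+2+5+1 = 68
6+8 = 14
1+4 = 5
(Equivalently, 5907883893251 mod 9 = 5.)

5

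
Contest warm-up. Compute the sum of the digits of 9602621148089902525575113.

101

9+6+0+2+6+2+1+1+4+8+0+8+9+9+0+2+5+2+5+5+7+5+1+1+3 = 101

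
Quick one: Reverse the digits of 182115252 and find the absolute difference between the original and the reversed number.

70396029

Reverse of 182115252 is 252511281.
|182115252 − 252511281| = 70396029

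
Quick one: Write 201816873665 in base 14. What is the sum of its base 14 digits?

69

201816873665 in base 14 is 9AA750B4C1.
Digit sum: 9+10+10+7+5+0+11+4+12+1 = 69.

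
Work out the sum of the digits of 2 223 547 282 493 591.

2+2+2+3+5+4+7+2+8+2+4+9+3+5+9+1 = 68

68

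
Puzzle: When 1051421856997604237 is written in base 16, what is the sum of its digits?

1051421856997604237 in base 16 is E97669BB76C7B8D.
Digit sum: 14+9+7+6+6+9+11+11+7+6+12+7+11+8+13 = 137.

137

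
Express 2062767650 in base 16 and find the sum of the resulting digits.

50

2062767650 in base 16 is 7AF35622.
Digit sum: 7+10+15+3+5+6+2+2 = 50.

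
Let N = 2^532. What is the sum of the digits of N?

781

2^532 = 14059105607947488696282932836518693308967803494693489478439861164411992439598399594747002144074658928593502845729752797260025831423419686528151609940203637047296
Sum of its 161 digits: 781.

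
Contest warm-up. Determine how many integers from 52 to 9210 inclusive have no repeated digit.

4843

The integers in [52, 9210] that have no repeated digit: 52, 53, 54, 56, 57, 58, …, 9208, 9210.
4843 qualify.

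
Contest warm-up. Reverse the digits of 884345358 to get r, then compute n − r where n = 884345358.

30801870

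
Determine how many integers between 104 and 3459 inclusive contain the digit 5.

The integers in [104, 3459] that contain the digit 5: 105, 115, 125, 135, 145, 150, …, 3458, 3459.
885 qualify.

885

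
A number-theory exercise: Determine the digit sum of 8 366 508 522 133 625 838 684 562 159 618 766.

8+3+6+6+5+0+8+5+2+2+1+3+3+6+2+5+8+3+8+6+8+4+5+6+2+1+5+9+6+1+8+7+6+6 = 164

164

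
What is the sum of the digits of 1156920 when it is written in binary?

1156920 in base 2 is 100011010011100111000.
Digit sum: 1+0+0+0+1+1+0+1+0+0+1+1+1+0+0+1+1+1+0+0+0 = 10.

10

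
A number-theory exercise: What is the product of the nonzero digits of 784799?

127008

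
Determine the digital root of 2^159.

The digital root of n equals n mod 9 (or 9 when 9 | n), so we need 2^159 mod 9.
2^159 ≡ 8 (mod 9), so the digital root is 8.

8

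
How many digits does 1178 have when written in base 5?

1178 in base 5 is 14203, which has 5 digits.

5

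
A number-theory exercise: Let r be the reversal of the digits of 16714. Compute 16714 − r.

-25047

Reverse of 16714 is 41761.
16714 − 41761 = -25047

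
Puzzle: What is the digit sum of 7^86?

364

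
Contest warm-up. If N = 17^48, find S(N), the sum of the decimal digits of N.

244

17^48 = 115225400457255426923013053222916919834651165519677685328641
Sum of its 60 digits: 244.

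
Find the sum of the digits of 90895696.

9+0+8+9+5+6+9+6 = 52

52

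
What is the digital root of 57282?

6

5+7+2+8+2 = 24
2+4 = 6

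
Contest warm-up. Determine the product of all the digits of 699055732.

0

6×9×9×0×5×5×7×3×2 = 0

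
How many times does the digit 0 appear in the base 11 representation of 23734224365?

23734224365 in base 11 is A07A395065.
The digit 0 appears 2 times.

2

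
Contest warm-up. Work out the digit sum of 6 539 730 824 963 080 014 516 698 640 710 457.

147

6+5+3+9+7+3+0+8+2+4+9+6+3+0+8+0+0+1+4+5+1+6+6+9+8+6+4+0+7+1+0+4+5+7 = 147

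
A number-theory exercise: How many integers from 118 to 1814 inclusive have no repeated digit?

The integers in [118, 1814] that have no repeated digit: 120, 123, 124, 125, 126, 127, …, 1807, 1809.
1039 qualify.

1039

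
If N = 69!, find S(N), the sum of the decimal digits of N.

351

69! = 171122452428141311372468338881272839092270544893520369393648040923257279754140647424000000000000000
Sum of its 99 digits: 351.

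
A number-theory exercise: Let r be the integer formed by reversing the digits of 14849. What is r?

Reversing 14849 gives 94841.

94841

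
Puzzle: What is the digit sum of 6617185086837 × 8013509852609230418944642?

6617185086837 × 8013509852609230418944642 = 53026877889907165460811942762665877354
Sum of its 38 digits: 192.

192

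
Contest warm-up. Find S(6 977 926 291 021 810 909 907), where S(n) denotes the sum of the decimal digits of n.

104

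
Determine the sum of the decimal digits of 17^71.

386

17^71 = 2300771122759378216336589429524308027851797348154254064450486076730672752491528319986033
Sum of its 88 digits: 386.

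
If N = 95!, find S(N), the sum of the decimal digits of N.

95! = 10329978488239059262599702099394727095397746340117372869212250571234293987594703124871765375385424468563282236864226607350415360000000000000000000000
Sum of its 149 digits: 585.

585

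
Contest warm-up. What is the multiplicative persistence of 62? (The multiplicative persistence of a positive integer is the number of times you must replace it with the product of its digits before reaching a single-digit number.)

62 → 12 → 2 (2 steps)

2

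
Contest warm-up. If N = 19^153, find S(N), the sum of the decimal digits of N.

874

19^153 = 4459651743768901196517993196934040348836341370206009592009153677079380959407892376354740013148944284972984025042628723104332685077600059155546639521554329379828929259619033472204611343831037559859
Sum of its 196 digits: 874.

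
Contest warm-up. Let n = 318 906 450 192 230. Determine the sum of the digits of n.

3+1+8+9+0+6+4+5+0+1+9+2+2+3+0 = 53

53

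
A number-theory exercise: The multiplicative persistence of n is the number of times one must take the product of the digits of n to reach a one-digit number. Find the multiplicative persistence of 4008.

1

4008 → 0 (1 step)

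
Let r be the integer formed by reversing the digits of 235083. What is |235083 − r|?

Reverse of 235083 is 380532.
|235083 − 380532| = 145449

145449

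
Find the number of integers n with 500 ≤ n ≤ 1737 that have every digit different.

715

The integers in [500, 1737] that have every digit different: 501, 502, 503, 504, 506, 507, …, 1735, 1736.
715 qualify.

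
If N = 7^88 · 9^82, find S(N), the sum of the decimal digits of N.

7^88 · 9^82 = 413535973942240105884622954305432915113100058954186257025010137031418407270195897064228517027945515219075065130404422184330941551647182404214011651768081
Sum of its 153 digits: 567.

567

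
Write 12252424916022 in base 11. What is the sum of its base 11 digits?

12252424916022 in base 11 is 39A4251499385.
Digit sum: 3+9+10+4+2+5+1+4+9+9+3+8+5 = 72.

72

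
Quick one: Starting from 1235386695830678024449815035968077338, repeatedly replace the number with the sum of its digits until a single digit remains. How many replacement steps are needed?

3

1235386695830678024449815035968077338 → 176 → 14 → 5 (3 steps)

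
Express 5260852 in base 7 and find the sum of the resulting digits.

5260852 in base 7 is 62500522.
Digit sum: 6+2+5+0+0+5+2+2 = 22.

22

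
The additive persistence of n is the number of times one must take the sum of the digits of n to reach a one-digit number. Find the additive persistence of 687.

2

687 → 21 → 3 (2 steps)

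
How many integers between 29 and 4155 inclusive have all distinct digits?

2304

The integers in [29, 4155] that have all distinct digits: 29, 30, 31, 32, 34, 35, …, 4152, 4153.
2304 qualify.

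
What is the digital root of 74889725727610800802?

7+4+8+8+9+7+2+5+7+2+7+6+1+0+8+0+0+8+0+2 = 91
9+1 = 10
1+0 = 1

1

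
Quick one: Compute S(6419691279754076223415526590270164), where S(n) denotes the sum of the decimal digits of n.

147

6+4+1+9+6+9+1+2+7+9+7+5+4+0+7+6+2+2+3+4+1+5+5+2+6+5+9+0+2+7+0+1+6+4 = 147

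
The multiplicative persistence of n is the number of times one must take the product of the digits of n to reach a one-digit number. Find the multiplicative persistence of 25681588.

2

25681588 → 153600 → 0 (2 steps)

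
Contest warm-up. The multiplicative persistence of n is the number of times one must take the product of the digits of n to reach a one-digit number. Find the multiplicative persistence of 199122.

3

199122 → 324 → 24 → 8 (3 steps)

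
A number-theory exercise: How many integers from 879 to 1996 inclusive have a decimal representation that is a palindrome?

The integers in [879, 1996] that have a decimal representation that is a palindrome: 888, 898, 909, 919, 929, 939, …, 1881, 1991.
22 qualify.

22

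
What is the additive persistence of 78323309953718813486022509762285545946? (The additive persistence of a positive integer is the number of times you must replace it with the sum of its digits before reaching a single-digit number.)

3

78323309953718813486022509762285545946 → 179 → 17 → 8 (3 steps)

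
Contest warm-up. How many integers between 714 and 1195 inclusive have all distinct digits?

261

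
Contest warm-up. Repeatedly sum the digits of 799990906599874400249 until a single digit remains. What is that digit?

7+9+9+9+9+0+9+0+6+5+9+9+8+7+4+4+0+0+2+4+9 = 119
1+1+9 = 11
1+1 = 2

2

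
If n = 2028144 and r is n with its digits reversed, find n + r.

Reverse of 2028144 is 4418202.
2028144 + 4418202 = 6446346

6446346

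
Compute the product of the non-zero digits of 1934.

1×9×3×4 = 108

108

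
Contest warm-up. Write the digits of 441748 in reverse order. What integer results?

Reversing 441748 gives 847144.

847144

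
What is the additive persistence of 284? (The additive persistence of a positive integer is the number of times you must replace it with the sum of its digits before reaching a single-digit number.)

284 → 14 → 5 (2 steps)

2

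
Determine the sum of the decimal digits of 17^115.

17^115 = 3174139126452491477809767749955937368915979086576633124110442678012160088092810378546949014518067356518184875148680494119834181490813332959793
Sum of its 142 digits: 665.

665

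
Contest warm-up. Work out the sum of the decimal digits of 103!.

621

103! = 99029007164861804075467152545817733490901658221144924830052805546998766658416222832141441073883538492653516385977292093222882134415149891584000000000000000000000000
Sum of its 164 digits: 621.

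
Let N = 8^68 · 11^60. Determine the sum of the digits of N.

550

8^68 · 11^60 = 7828530085719315866218608592120372445604774077937376938033858148532023430555130746133694799362563791871465631436270643183616
Sum of its 124 digits: 550.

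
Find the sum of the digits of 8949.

8+9+4+9 = 30

30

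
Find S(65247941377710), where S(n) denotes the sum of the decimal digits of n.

63

6+5+2+4+7+9+4+1+3+7+7+7+1+0 = 63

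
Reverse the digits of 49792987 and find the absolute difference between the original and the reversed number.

Reverse of 49792987 is 78929794.
|49792987 − 78929794| = 29136807

29136807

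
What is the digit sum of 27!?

27! = 10888869450418352160768000000
Sum of its 29 digits: 108.

108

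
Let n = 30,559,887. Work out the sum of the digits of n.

3+0+5+5+9+8+8+7 = 45

45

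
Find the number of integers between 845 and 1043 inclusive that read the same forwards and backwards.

The integers in [845, 1043] that read the same forwards and backwards: 848, 858, 868, 878, 888, 898, …, 999, 1001.
17 qualify.

17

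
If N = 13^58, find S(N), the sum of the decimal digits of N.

13^58 = 40617616406773309930154634339905725588976750479274358606191163529
Sum of its 65 digits: 301.

301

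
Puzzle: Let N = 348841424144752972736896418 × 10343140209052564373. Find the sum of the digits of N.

184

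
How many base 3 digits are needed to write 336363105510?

336363105510 in base 3 is 1012011012201112011220200, which has 25 digits.

25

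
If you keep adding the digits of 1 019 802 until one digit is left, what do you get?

1+0+1+9+8+0+2 = 21
2+1 = 3

3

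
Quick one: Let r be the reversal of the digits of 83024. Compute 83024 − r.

40986

Reverse of 83024 is 42038.
83024 − 42038 = 40986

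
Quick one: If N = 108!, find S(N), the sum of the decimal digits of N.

666

108! = 1324641819451828974499891837121832599810209360673358065686551152497461815091591578895743130235002378688844343005686404521144382704205360039762937774080000000000000000000000000
Sum of its 175 digits: 666.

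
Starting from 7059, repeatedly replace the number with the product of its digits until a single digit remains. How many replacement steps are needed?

1

7059 → 0 (1 step)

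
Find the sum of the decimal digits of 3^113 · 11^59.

3^113 · 11^59 = 22744176014912976522207314745812286427779203096577820423493089745400450886507724598534974211596091016243392509843193
Sum of its 116 digits: 504.

504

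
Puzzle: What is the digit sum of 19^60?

325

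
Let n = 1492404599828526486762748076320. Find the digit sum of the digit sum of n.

First digit sum: 148.
1+4+8 = 13.

13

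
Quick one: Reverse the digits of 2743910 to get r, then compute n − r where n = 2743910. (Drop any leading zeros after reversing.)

Reverse of 2743910 is 193472.
2743910 − 193472 = 2550438

2550438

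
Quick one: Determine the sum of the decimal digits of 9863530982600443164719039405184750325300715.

170

9+8+6+3+5+3+0+9+8+2+6+0+0+4+4+3+1+6+4+7+1+9+0+3+9+4+0+5+1+8+4+7+5+0+3+2+5+3+0+0+7+1+5 = 170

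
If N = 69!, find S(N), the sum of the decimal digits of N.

351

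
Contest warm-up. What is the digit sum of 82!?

82! = 475364333701284174842138206989404946643813294067993328617160934076743994734899148613007131808479167119360000000000000000000
Sum of its 123 digits: 477.

477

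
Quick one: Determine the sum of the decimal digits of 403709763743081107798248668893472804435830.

4+0+3+7+0+9+7+6+3+7+4+3+0+8+1+1+0+7+7+9+8+2+4+8+6+6+8+8+9+3+4+7+2+8+0+4+4+3+5+8+3+0 = 196

196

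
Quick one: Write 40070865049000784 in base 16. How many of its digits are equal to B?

40070865049000784 in base 16 is 8E5C3D4D169B50.
The digit B appears 1 time.

1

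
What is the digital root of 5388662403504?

9

5+3+8+8+6+6+2+4+0+3+5+0+4 = 54
5+4 = 9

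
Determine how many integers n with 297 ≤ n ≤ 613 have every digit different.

229

The integers in [297, 613] that have every digit different: 297, 298, 301, 302, 304, 305, …, 612, 613.
229 qualify.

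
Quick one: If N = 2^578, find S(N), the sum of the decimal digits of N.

2^578 = 989321605892418136242010084078588760140525396404847359656252224371588900426127468681265604244972179958390685704064557357405460137227004839870184620407572671666427088594796544
Sum of its 174 digits: 778.

778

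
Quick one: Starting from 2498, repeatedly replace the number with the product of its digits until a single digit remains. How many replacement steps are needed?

2498 → 576 → 210 → 0 (3 steps)

3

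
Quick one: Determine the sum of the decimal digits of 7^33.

127

7^33 = 7730993719707444524137094407
Sum of its 28 digits: 127.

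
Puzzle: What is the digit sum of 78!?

423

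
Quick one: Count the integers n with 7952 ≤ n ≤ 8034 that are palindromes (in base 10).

The integers in [7952, 8034] that are palindromes (in base 10): 7997, 8008.
2 qualify.

2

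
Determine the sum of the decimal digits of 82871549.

8+2+8+7+1+5+4+9 = 44

44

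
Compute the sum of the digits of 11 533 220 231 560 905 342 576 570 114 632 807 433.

129

1+1+5+3+3+2+2+0+2+3+1+5+6+0+9+0+5+3+4+2+5+7+6+5+7+0+1+1+4+6+3+2+8+0+7+4+3+3 = 129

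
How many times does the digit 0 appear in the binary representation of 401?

401 in base 2 is 110010001.
The digit 0 appears 5 times.

5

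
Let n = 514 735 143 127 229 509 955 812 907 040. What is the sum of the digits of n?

5+1+4+7+3+5+1+4+3+1+2+7+2+2+9+5+0+9+9+5+5+8+1+2+9+0+7+0+4+0 = 120

120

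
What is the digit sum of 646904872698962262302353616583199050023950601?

6+4+6+9+0+4+8+7+2+6+9+8+9+6+2+2+6+2+3+0+2+3+5+3+6+1+6+5+8+3+1+9+9+0+5+0+0+2+3+9+5+0+6+0+1 = 191

191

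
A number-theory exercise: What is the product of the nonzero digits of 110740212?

1×1×7×4×2×1×2 = 112

112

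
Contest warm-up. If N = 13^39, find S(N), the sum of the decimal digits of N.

13^39 = 27783742160348572763840067510872319734178277
Sum of its 44 digits: 199.

199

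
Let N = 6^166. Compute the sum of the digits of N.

6^166 = 1489730000211129651147493084736749638502392068134649444902561962993580949614918413752323655662367525918576816058685398066665619456
Sum of its 130 digits: 603.

603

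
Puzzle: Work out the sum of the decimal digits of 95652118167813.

63

9+5+6+5+2+1+1+8+1+6+7+8+1+3 = 63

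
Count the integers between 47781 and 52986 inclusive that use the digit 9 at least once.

The integers in [47781, 52986] that use the digit 9 at least once: 47789, 47790, 47791, 47792, 47793, 47794, …, 52985, 52986.
2201 qualify.

2201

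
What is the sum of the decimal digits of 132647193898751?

1+3+2+6+4+7+1+9+3+8+9+8+7+5+1 = 74

74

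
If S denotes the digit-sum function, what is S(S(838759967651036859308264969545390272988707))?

12

First digit sum: 228.
2+2+8 = 12.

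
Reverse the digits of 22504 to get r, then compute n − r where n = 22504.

-18018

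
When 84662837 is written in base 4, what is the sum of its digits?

84662837 in base 4 is 11002331220311.
Digit sum: 1+1+0+0+2+3+3+1+2+2+0+3+1+1 = 20.

20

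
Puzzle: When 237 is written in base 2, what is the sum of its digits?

6

237 in base 2 is 11101101.
Digit sum: 1+1+1+0+1+1+0+1 = 6.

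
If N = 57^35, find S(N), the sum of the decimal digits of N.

57^35 = 28550909573650066229089548892507907074710182727352898122649193
Sum of its 62 digits: 288.

288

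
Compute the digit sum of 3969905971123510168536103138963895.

155

3+9+6+9+9+0+5+9+7+1+1+2+3+5+1+0+1+6+8+5+3+6+1+0+3+1+3+8+9+6+3+8+9+5 = 155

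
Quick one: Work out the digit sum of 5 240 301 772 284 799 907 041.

91

5+2+4+0+3+0+1+7+7+2+2+8+4+7+9+9+9+0+7+0+4+1 = 91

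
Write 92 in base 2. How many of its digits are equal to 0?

3

92 in base 2 is 1011100.
The digit 0 appears 3 times.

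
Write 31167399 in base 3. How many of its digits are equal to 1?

7

31167399 in base 3 is 2011122110122010.
The digit 1 appears 7 times.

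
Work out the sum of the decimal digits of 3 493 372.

31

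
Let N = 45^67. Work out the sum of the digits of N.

450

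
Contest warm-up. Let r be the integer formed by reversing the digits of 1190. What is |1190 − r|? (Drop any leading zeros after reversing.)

279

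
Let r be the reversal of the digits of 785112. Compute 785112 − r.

573525

Reverse of 785112 is 211587.
785112 − 211587 = 573525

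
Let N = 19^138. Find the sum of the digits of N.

838

19^138 = 293762889605810828261498048482939199627696273053251418060677489647568010787152854870649079834868866435036635500192973213417201157045276944966573824201787725292558074989415490441
Sum of its 177 digits: 838.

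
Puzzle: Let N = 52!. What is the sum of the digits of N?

52! = 80658175170943878571660636856403766975289505440883277824000000000000
Sum of its 68 digits: 279.

279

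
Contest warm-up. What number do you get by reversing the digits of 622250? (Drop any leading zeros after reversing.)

52226

Reversing 622250 gives 52226.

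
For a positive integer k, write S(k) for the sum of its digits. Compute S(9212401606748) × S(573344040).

1500

S(9212401606748) = 9+2+1+2+4+0+1+6+0+6+7+4+8 = 50.
S(573344040) = 5+7+3+3+4+4+0+4+0 = 30.
50 · 30 = 1500.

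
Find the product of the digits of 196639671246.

17635968

1×9×6×6×3×9×6×7×1×2×4×6 = 17635968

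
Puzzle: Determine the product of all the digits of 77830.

0

7×7×8×3×0 = 0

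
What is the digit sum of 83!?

486

83! = 39455239697206586511897471180120610571436503407643446275224357528369751562996629334879591940103770870906880000000000000000000
Sum of its 125 digits: 486.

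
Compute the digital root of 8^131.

The digital root of n equals n mod 9 (or 9 when 9 | n), so we need 8^131 mod 9.
8^131 ≡ 8 (mod 9), so the digital root is 8.

8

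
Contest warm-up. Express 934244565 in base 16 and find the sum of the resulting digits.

60

934244565 in base 16 is 37AF70D5.
Digit sum: 3+7+10+15+7+0+13+5 = 60.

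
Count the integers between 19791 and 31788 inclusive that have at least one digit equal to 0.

The integers in [19791, 31788] that have at least one digit equal to 0: 19800, 19801, 19802, 19803, 19804, 19805, …, 31770, 31780.
4709 qualify.

4709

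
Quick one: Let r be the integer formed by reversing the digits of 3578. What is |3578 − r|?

Reverse of 3578 is 8753.
|3578 − 8753| = 5175

5175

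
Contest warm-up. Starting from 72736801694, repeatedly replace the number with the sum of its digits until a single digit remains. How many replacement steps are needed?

2

72736801694 → 53 → 8 (2 steps)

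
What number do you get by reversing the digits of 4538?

Reversing 4538 gives 8354.

8354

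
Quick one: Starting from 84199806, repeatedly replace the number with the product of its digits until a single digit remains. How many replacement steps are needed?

84199806 → 0 (1 step)

1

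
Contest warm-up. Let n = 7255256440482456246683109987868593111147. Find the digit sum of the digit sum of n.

15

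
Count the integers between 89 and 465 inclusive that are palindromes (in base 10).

38

The integers in [89, 465] that are palindromes (in base 10): 99, 101, 111, 121, 131, 141, …, 454, 464.
38 qualify.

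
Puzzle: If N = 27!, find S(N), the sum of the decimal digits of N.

27! = 10888869450418352160768000000
Sum of its 29 digits: 108.

108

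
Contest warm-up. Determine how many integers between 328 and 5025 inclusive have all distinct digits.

The integers in [328, 5025] that have all distinct digits: 328, 329, 340, 341, 342, 345, …, 5023, 5024.
2508 qualify.

2508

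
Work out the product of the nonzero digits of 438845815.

614400

4×3×8×8×4×5×8×1×5 = 614400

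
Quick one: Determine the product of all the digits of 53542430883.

0

5×3×5×4×2×4×3×0×8×8×3 = 0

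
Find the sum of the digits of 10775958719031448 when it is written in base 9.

10775958719031448 in base 9 is 57303447001473187.
Digit sum: 5+7+3+0+3+4+4+7+0+0+1+4+7+3+1+8+7 = 64.

64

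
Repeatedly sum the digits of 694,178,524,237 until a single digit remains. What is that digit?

6+9+4+1+7+8+5+2+4+2+3+7 = 58
5+8 = 13
1+3 = 4

4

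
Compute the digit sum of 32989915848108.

3+2+9+8+9+9+1+5+8+4+8+1+0+8 = 75

75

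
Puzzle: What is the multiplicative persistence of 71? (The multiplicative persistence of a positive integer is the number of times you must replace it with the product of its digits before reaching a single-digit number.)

1

71 → 7 (1 step)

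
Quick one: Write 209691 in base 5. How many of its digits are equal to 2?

4

209691 in base 5 is 23202231.
The digit 2 appears 4 times.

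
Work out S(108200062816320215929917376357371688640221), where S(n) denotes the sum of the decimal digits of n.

1+0+8+2+0+0+0+6+2+8+1+6+3+2+0+2+1+5+9+2+9+9+1+7+3+7+6+3+5+7+3+7+1+6+8+8+6+4+0+2+2+1 = 163

163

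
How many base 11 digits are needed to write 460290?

460290 in base 11 is 294906, which has 6 digits.

6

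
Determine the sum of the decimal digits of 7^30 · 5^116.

484

7^30 · 5^116 = 27130743995361203128235752902545275259256409939537642220854855011104300732682759189628995954990386962890625
Sum of its 107 digits: 484.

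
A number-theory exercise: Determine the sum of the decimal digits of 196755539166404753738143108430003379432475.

175

1+9+6+7+5+5+5+3+9+1+6+6+4+0+4+7+5+3+7+3+8+1+4+3+1+0+8+4+3+0+0+0+3+3+7+9+4+3+2+4+7+5 = 175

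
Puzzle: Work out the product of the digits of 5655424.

5×6×5×5×4×2×4 = 24000

24000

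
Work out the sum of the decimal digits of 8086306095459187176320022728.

119

8+0+8+6+3+0+6+0+9+5+4+5+9+1+8+7+1+7+6+3+2+0+0+2+2+7+2+8 = 119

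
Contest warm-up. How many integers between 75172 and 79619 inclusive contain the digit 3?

1246

The integers in [75172, 79619] that contain the digit 3: 75173, 75183, 75193, 75203, 75213, 75223, …, 79603, 79613.
1246 qualify.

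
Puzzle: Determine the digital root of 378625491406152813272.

5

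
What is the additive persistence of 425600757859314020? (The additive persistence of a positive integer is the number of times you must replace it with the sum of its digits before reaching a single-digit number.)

3

425600757859314020 → 68 → 14 → 5 (3 steps)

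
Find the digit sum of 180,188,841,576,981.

75

1+8+0+1+8+8+8+4+1+5+7+6+9+8+1 = 75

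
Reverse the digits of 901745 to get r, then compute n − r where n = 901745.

Reverse of 901745 is 547109.
901745 − 547109 = 354636

354636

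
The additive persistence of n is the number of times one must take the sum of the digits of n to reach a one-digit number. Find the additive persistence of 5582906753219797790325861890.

5582906753219797790325861890 → 143 → 8 (2 steps)

2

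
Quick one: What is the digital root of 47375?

8

4+7+3+7+5 = 26
2+6 = 8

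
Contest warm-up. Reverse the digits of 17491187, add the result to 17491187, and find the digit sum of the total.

40

Reversal of 17491187 is 78119471; 17491187 + 78119471 = 95610658.
Digit sum of 95610658: 9+5+6+1+0+6+5+8 = 40.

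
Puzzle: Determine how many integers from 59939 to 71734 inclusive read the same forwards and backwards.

The integers in [59939, 71734] that read the same forwards and backwards: 59995, 60006, 60106, 60206, 60306, 60406, …, 71617, 71717.
119 qualify.

119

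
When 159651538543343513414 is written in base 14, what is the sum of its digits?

159651538543343513414 in base 14 is 53436A1B1073082D26.
Digit sum: 5+3+4+3+6+10+1+11+1+0+7+3+0+8+2+13+2+6 = 85.

85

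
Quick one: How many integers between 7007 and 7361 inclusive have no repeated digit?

205

The integers in [7007, 7361] that have no repeated digit: 7012, 7013, 7014, 7015, 7016, 7018, …, 7360, 7361.
205 qualify.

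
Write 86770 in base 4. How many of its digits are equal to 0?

2

86770 in base 4 is 111023302.
The digit 0 appears 2 times.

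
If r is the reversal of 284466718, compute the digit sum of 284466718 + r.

Reversal of 284466718 is 817664482; 284466718 + 817664482 = 1102131200.
Digit sum of 1102131200: 1+1+0+2+1+3+1+2+0+0 = 11.

11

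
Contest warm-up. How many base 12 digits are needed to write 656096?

656096 in base 12 is 277828, which has 6 digits.

6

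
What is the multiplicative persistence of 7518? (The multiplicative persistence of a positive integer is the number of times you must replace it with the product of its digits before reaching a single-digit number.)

7518 → 280 → 0 (2 steps)

2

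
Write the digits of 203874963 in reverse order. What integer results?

369478302

Reversing 203874963 gives 369478302.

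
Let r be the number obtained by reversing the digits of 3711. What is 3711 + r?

4884

Reverse of 3711 is 1173.
3711 + 1173 = 4884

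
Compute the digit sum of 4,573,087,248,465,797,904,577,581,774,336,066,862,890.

207

4+5+7+3+0+8+7+2+4+8+4+6+5+7+9+7+9+0+4+5+7+7+5+8+1+7+7+4+3+3+6+0+6+6+8+6+2+8+9+0 = 207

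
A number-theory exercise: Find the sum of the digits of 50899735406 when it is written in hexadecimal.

86

50899735406 in base 16 is BD9DC536E.
Digit sum: 11+13+9+13+12+5+3+6+14 = 86.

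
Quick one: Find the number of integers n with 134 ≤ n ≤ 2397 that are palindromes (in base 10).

The integers in [134, 2397] that are palindromes (in base 10): 141, 151, 161, 171, 181, 191, …, 2222, 2332.
100 qualify.

100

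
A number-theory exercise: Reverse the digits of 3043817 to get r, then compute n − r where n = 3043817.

Reverse of 3043817 is 7183403.
3043817 − 7183403 = -4139586

-4139586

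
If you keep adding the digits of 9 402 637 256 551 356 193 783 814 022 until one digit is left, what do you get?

9+4+0+2+6+3+7+2+5+6+5+5+1+3+5+6+1+9+3+7+8+3+8+1+4+0+2+2 = 117
1+1+7 = 9

9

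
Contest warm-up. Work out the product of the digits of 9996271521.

612360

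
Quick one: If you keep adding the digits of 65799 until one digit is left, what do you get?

9

6+5+7+9+9 = 36
3+6 = 9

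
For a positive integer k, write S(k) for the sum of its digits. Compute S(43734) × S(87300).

378

S(43734) = 4+3+7+3+4 = 21.
S(87300) = 8+7+3+0+0 = 18.
21 · 18 = 378.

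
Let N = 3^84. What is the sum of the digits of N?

3^84 = 11972515182562019788602740026717047105681
Sum of its 41 digits: 162.

162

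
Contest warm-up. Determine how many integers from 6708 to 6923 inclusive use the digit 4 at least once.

The integers in [6708, 6923] that use the digit 4 at least once: 6714, 6724, 6734, 6740, 6741, 6742, …, 6904, 6914.
39 qualify.

39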